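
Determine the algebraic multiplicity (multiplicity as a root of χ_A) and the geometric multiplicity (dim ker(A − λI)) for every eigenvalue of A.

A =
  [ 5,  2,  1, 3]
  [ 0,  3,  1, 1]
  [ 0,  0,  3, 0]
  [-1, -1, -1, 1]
λ = 3: alg = 4, geom = 2

Step 1 — factor the characteristic polynomial to read off the algebraic multiplicities:
  χ_A(x) = (x - 3)^4

Step 2 — compute geometric multiplicities via the rank-nullity identity g(λ) = n − rank(A − λI):
  rank(A − (3)·I) = 2, so dim ker(A − (3)·I) = n − 2 = 2

Summary:
  λ = 3: algebraic multiplicity = 4, geometric multiplicity = 2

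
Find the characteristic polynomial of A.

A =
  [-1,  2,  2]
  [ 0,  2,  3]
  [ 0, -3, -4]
x^3 + 3*x^2 + 3*x + 1

Expanding det(x·I − A) (e.g. by cofactor expansion or by noting that A is similar to its Jordan form J, which has the same characteristic polynomial as A) gives
  χ_A(x) = x^3 + 3*x^2 + 3*x + 1
which factors as (x + 1)^3. The eigenvalues (with algebraic multiplicities) are λ = -1 with multiplicity 3.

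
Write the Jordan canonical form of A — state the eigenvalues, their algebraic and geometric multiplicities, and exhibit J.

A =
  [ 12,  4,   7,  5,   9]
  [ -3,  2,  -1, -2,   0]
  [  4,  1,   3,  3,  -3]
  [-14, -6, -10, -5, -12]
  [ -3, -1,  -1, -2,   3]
J_2(3) ⊕ J_2(3) ⊕ J_1(3)

The characteristic polynomial is
  det(x·I − A) = x^5 - 15*x^4 + 90*x^3 - 270*x^2 + 405*x - 243 = (x - 3)^5

Eigenvalues and multiplicities (the geometric multiplicity of λ is n − rank(A − λI), which equals the number of Jordan blocks for λ):
  λ = 3: algebraic multiplicity = 5, geometric multiplicity = 3

Determining the block sizes for each eigenvalue:
  λ = 3: with am = 5 and gm = 3, the partition is not yet determined (e.g. several partitions of 5 into 3 parts exist). Let N = A − (3)·I. Computing rank(N^1) = 2, rank(N^2) = 0; the number of blocks of size ≥ j is rank(N^{j−1}) − rank(N^j), giving [3, 2]. So we have 2 block(s) of size 2, 1 block(s) of size 1 → block sizes [2, 2, 1]

Assembling the blocks gives a Jordan form
J =
  [3, 1, 0, 0, 0]
  [0, 3, 0, 0, 0]
  [0, 0, 3, 1, 0]
  [0, 0, 0, 3, 0]
  [0, 0, 0, 0, 3]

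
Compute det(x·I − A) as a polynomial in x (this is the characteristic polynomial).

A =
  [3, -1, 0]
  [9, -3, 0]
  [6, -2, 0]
x^3

Expanding det(x·I − A) (e.g. by cofactor expansion or by noting that A is similar to its Jordan form J, which has the same characteristic polynomial as A) gives
  χ_A(x) = x^3
which factors as x^3. The eigenvalues (with algebraic multiplicities) are λ = 0 with multiplicity 3.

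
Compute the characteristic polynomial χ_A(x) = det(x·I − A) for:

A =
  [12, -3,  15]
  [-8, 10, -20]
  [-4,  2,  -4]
x^3 - 18*x^2 + 108*x - 216

Expanding det(x·I − A) (e.g. by cofactor expansion or by noting that A is similar to its Jordan form J, which has the same characteristic polynomial as A) gives
  χ_A(x) = x^3 - 18*x^2 + 108*x - 216
which factors as (x - 6)^3. The eigenvalues (with algebraic multiplicities) are λ = 6 with multiplicity 3.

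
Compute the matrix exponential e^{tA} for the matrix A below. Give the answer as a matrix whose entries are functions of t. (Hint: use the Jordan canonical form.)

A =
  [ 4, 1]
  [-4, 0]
e^{tA} =
  [2*t*exp(2*t) + exp(2*t), t*exp(2*t)]
  [-4*t*exp(2*t), -2*t*exp(2*t) + exp(2*t)]

Strategy: write A = P · J · P⁻¹ where J is a Jordan canonical form, so e^{tA} = P · e^{tJ} · P⁻¹, and e^{tJ} can be computed block-by-block.

A has Jordan form
J =
  [2, 1]
  [0, 2]
(up to reordering of blocks).

Per-block formulas:
  For a 2×2 Jordan block J_2(2): exp(t · J_2(2)) = e^(2t)·(I + t·N), where N is the 2×2 nilpotent shift.

After assembling e^{tJ} and conjugating by P, we get:

e^{tA} =
  [2*t*exp(2*t) + exp(2*t), t*exp(2*t)]
  [-4*t*exp(2*t), -2*t*exp(2*t) + exp(2*t)]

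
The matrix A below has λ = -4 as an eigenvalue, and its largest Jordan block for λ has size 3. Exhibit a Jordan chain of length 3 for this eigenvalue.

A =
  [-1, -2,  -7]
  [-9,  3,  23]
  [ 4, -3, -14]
A Jordan chain for λ = -4 of length 3:
v_1 = (-1, 2, -1)ᵀ
v_2 = (3, -9, 4)ᵀ
v_3 = (1, 0, 0)ᵀ

Let N = A − (-4)·I. We want v_3 with N^3 v_3 = 0 but N^2 v_3 ≠ 0; then v_{j-1} := N · v_j for j = 3, …, 2.

Pick v_3 = (1, 0, 0)ᵀ.
Then v_2 = N · v_3 = (3, -9, 4)ᵀ.
Then v_1 = N · v_2 = (-1, 2, -1)ᵀ.

Sanity check: (A − (-4)·I) v_1 = (0, 0, 0)ᵀ = 0. ✓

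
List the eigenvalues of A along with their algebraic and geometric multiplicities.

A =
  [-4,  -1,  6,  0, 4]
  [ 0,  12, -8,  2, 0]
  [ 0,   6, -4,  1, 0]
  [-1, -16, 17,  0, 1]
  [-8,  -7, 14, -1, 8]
λ = 0: alg = 2, geom = 1; λ = 4: alg = 3, geom = 1

Step 1 — factor the characteristic polynomial to read off the algebraic multiplicities:
  χ_A(x) = x^2*(x - 4)^3

Step 2 — compute geometric multiplicities via the rank-nullity identity g(λ) = n − rank(A − λI):
  rank(A − (0)·I) = 4, so dim ker(A − (0)·I) = n − 4 = 1
  rank(A − (4)·I) = 4, so dim ker(A − (4)·I) = n − 4 = 1

Summary:
  λ = 0: algebraic multiplicity = 2, geometric multiplicity = 1
  λ = 4: algebraic multiplicity = 3, geometric multiplicity = 1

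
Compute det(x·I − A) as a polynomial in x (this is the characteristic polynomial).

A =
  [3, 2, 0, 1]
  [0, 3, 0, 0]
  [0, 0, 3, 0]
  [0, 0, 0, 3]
x^4 - 12*x^3 + 54*x^2 - 108*x + 81

Expanding det(x·I − A) (e.g. by cofactor expansion or by noting that A is similar to its Jordan form J, which has the same characteristic polynomial as A) gives
  χ_A(x) = x^4 - 12*x^3 + 54*x^2 - 108*x + 81
which factors as (x - 3)^4. The eigenvalues (with algebraic multiplicities) are λ = 3 with multiplicity 4.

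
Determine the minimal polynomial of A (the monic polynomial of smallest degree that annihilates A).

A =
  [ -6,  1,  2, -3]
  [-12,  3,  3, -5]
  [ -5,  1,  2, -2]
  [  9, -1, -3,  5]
x^2 - 2*x + 1

The characteristic polynomial is χ_A(x) = (x - 1)^4, so the eigenvalues are known. The minimal polynomial is
  m_A(x) = Π_λ (x − λ)^{k_λ}
where k_λ is the size of the *largest* Jordan block for λ (equivalently, the smallest k with (A − λI)^k v = 0 for every generalised eigenvector v of λ).

  λ = 1: largest Jordan block has size 2, contributing (x − 1)^2

So m_A(x) = (x - 1)^2 = x^2 - 2*x + 1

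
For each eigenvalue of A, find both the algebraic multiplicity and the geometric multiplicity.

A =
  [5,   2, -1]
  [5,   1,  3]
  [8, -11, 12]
λ = 6: alg = 3, geom = 1

Step 1 — factor the characteristic polynomial to read off the algebraic multiplicities:
  χ_A(x) = (x - 6)^3

Step 2 — compute geometric multiplicities via the rank-nullity identity g(λ) = n − rank(A − λI):
  rank(A − (6)·I) = 2, so dim ker(A − (6)·I) = n − 2 = 1

Summary:
  λ = 6: algebraic multiplicity = 3, geometric multiplicity = 1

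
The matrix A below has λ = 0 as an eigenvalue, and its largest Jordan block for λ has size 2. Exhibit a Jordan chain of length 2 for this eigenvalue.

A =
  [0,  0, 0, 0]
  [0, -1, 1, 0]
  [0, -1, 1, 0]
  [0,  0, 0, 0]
A Jordan chain for λ = 0 of length 2:
v_1 = (0, -1, -1, 0)ᵀ
v_2 = (0, 1, 0, 0)ᵀ

Let N = A − (0)·I. We want v_2 with N^2 v_2 = 0 but N^1 v_2 ≠ 0; then v_{j-1} := N · v_j for j = 2, …, 2.

Pick v_2 = (0, 1, 0, 0)ᵀ.
Then v_1 = N · v_2 = (0, -1, -1, 0)ᵀ.

Sanity check: (A − (0)·I) v_1 = (0, 0, 0, 0)ᵀ = 0. ✓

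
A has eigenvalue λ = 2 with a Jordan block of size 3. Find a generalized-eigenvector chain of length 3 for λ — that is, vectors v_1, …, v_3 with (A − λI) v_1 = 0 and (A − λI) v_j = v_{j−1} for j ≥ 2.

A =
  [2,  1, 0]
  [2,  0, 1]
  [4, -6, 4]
A Jordan chain for λ = 2 of length 3:
v_1 = (2, 0, -4)ᵀ
v_2 = (0, 2, 4)ᵀ
v_3 = (1, 0, 0)ᵀ

Let N = A − (2)·I. We want v_3 with N^3 v_3 = 0 but N^2 v_3 ≠ 0; then v_{j-1} := N · v_j for j = 3, …, 2.

Pick v_3 = (1, 0, 0)ᵀ.
Then v_2 = N · v_3 = (0, 2, 4)ᵀ.
Then v_1 = N · v_2 = (2, 0, -4)ᵀ.

Sanity check: (A − (2)·I) v_1 = (0, 0, 0)ᵀ = 0. ✓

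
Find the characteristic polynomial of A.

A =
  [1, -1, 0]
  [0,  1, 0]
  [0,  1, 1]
x^3 - 3*x^2 + 3*x - 1

Expanding det(x·I − A) (e.g. by cofactor expansion or by noting that A is similar to its Jordan form J, which has the same characteristic polynomial as A) gives
  χ_A(x) = x^3 - 3*x^2 + 3*x - 1
which factors as (x - 1)^3. The eigenvalues (with algebraic multiplicities) are λ = 1 with multiplicity 3.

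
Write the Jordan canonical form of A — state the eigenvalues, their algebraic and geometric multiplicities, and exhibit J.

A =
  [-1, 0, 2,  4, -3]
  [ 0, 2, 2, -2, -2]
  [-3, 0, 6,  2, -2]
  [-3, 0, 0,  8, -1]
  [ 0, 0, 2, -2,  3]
J_1(2) ⊕ J_1(2) ⊕ J_1(4) ⊕ J_2(5)

The characteristic polynomial is
  det(x·I − A) = x^5 - 18*x^4 + 125*x^3 - 416*x^2 + 660*x - 400 = (x - 5)^2*(x - 4)*(x - 2)^2

Eigenvalues and multiplicities (the geometric multiplicity of λ is n − rank(A − λI), which equals the number of Jordan blocks for λ):
  λ = 2: algebraic multiplicity = 2, geometric multiplicity = 2
  λ = 4: algebraic multiplicity = 1, geometric multiplicity = 1
  λ = 5: algebraic multiplicity = 2, geometric multiplicity = 1

Determining the block sizes for each eigenvalue:
  λ = 2: gm = am = 2, so every block has size 1 → block sizes [1, 1]
  λ = 4: one block (gm = 1), so the single block has size am = 1 → block sizes [1]
  λ = 5: one block (gm = 1), so the single block has size am = 2 → block sizes [2]

Assembling the blocks gives a Jordan form
J =
  [2, 0, 0, 0, 0]
  [0, 2, 0, 0, 0]
  [0, 0, 4, 0, 0]
  [0, 0, 0, 5, 1]
  [0, 0, 0, 0, 5]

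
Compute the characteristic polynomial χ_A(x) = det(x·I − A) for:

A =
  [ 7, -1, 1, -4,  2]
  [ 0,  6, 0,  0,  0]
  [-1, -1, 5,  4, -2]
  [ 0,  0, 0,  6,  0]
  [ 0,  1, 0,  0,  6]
x^5 - 30*x^4 + 360*x^3 - 2160*x^2 + 6480*x - 7776

Expanding det(x·I − A) (e.g. by cofactor expansion or by noting that A is similar to its Jordan form J, which has the same characteristic polynomial as A) gives
  χ_A(x) = x^5 - 30*x^4 + 360*x^3 - 2160*x^2 + 6480*x - 7776
which factors as (x - 6)^5. The eigenvalues (with algebraic multiplicities) are λ = 6 with multiplicity 5.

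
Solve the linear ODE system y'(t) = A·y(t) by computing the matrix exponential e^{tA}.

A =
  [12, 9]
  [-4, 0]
e^{tA} =
  [6*t*exp(6*t) + exp(6*t), 9*t*exp(6*t)]
  [-4*t*exp(6*t), -6*t*exp(6*t) + exp(6*t)]

Strategy: write A = P · J · P⁻¹ where J is a Jordan canonical form, so e^{tA} = P · e^{tJ} · P⁻¹, and e^{tJ} can be computed block-by-block.

A has Jordan form
J =
  [6, 1]
  [0, 6]
(up to reordering of blocks).

Per-block formulas:
  For a 2×2 Jordan block J_2(6): exp(t · J_2(6)) = e^(6t)·(I + t·N), where N is the 2×2 nilpotent shift.

After assembling e^{tJ} and conjugating by P, we get:

e^{tA} =
  [6*t*exp(6*t) + exp(6*t), 9*t*exp(6*t)]
  [-4*t*exp(6*t), -6*t*exp(6*t) + exp(6*t)]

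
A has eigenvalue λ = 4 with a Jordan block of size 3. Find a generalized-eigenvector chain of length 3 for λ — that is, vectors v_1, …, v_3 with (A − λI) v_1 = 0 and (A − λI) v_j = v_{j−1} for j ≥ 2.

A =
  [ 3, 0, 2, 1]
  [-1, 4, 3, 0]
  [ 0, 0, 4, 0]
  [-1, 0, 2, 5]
A Jordan chain for λ = 4 of length 3:
v_1 = (0, 1, 0, 0)ᵀ
v_2 = (-1, -1, 0, -1)ᵀ
v_3 = (1, 0, 0, 0)ᵀ

Let N = A − (4)·I. We want v_3 with N^3 v_3 = 0 but N^2 v_3 ≠ 0; then v_{j-1} := N · v_j for j = 3, …, 2.

Pick v_3 = (1, 0, 0, 0)ᵀ.
Then v_2 = N · v_3 = (-1, -1, 0, -1)ᵀ.
Then v_1 = N · v_2 = (0, 1, 0, 0)ᵀ.

Sanity check: (A − (4)·I) v_1 = (0, 0, 0, 0)ᵀ = 0. ✓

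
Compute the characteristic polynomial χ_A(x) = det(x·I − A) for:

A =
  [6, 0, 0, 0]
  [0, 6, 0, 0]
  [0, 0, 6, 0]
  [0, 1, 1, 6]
x^4 - 24*x^3 + 216*x^2 - 864*x + 1296

Expanding det(x·I − A) (e.g. by cofactor expansion or by noting that A is similar to its Jordan form J, which has the same characteristic polynomial as A) gives
  χ_A(x) = x^4 - 24*x^3 + 216*x^2 - 864*x + 1296
which factors as (x - 6)^4. The eigenvalues (with algebraic multiplicities) are λ = 6 with multiplicity 4.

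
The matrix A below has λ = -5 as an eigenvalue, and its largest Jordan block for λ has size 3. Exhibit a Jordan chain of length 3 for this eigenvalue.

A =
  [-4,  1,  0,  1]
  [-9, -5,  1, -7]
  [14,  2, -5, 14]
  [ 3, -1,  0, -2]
A Jordan chain for λ = -5 of length 3:
v_1 = (1, 0, 2, -1)ᵀ
v_2 = (0, 1, 0, 0)ᵀ
v_3 = (0, 0, 1, 0)ᵀ

Let N = A − (-5)·I. We want v_3 with N^3 v_3 = 0 but N^2 v_3 ≠ 0; then v_{j-1} := N · v_j for j = 3, …, 2.

Pick v_3 = (0, 0, 1, 0)ᵀ.
Then v_2 = N · v_3 = (0, 1, 0, 0)ᵀ.
Then v_1 = N · v_2 = (1, 0, 2, -1)ᵀ.

Sanity check: (A − (-5)·I) v_1 = (0, 0, 0, 0)ᵀ = 0. ✓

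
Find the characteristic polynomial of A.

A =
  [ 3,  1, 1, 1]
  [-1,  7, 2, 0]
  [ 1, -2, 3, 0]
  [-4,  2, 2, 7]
x^4 - 20*x^3 + 150*x^2 - 500*x + 625

Expanding det(x·I − A) (e.g. by cofactor expansion or by noting that A is similar to its Jordan form J, which has the same characteristic polynomial as A) gives
  χ_A(x) = x^4 - 20*x^3 + 150*x^2 - 500*x + 625
which factors as (x - 5)^4. The eigenvalues (with algebraic multiplicities) are λ = 5 with multiplicity 4.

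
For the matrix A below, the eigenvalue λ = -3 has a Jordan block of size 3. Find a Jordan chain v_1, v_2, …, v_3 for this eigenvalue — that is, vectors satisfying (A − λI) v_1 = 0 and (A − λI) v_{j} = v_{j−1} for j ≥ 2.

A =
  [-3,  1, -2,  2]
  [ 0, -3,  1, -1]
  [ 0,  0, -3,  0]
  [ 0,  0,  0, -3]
A Jordan chain for λ = -3 of length 3:
v_1 = (1, 0, 0, 0)ᵀ
v_2 = (-2, 1, 0, 0)ᵀ
v_3 = (0, 0, 1, 0)ᵀ

Let N = A − (-3)·I. We want v_3 with N^3 v_3 = 0 but N^2 v_3 ≠ 0; then v_{j-1} := N · v_j for j = 3, …, 2.

Pick v_3 = (0, 0, 1, 0)ᵀ.
Then v_2 = N · v_3 = (-2, 1, 0, 0)ᵀ.
Then v_1 = N · v_2 = (1, 0, 0, 0)ᵀ.

Sanity check: (A − (-3)·I) v_1 = (0, 0, 0, 0)ᵀ = 0. ✓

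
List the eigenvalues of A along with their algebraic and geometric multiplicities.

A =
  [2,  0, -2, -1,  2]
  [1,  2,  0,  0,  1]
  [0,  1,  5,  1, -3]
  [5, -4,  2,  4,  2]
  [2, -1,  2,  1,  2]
λ = 3: alg = 5, geom = 3

Step 1 — factor the characteristic polynomial to read off the algebraic multiplicities:
  χ_A(x) = (x - 3)^5

Step 2 — compute geometric multiplicities via the rank-nullity identity g(λ) = n − rank(A − λI):
  rank(A − (3)·I) = 2, so dim ker(A − (3)·I) = n − 2 = 3

Summary:
  λ = 3: algebraic multiplicity = 5, geometric multiplicity = 3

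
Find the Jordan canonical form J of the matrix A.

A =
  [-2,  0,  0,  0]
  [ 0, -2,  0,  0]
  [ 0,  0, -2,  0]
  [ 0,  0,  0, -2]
J_1(-2) ⊕ J_1(-2) ⊕ J_1(-2) ⊕ J_1(-2)

The characteristic polynomial is
  det(x·I − A) = x^4 + 8*x^3 + 24*x^2 + 32*x + 16 = (x + 2)^4

Eigenvalues and multiplicities (the geometric multiplicity of λ is n − rank(A − λI), which equals the number of Jordan blocks for λ):
  λ = -2: algebraic multiplicity = 4, geometric multiplicity = 4

Determining the block sizes for each eigenvalue:
  λ = -2: gm = am = 4, so every block has size 1 → block sizes [1, 1, 1, 1]

Assembling the blocks gives a Jordan form
J =
  [-2,  0,  0,  0]
  [ 0, -2,  0,  0]
  [ 0,  0, -2,  0]
  [ 0,  0,  0, -2]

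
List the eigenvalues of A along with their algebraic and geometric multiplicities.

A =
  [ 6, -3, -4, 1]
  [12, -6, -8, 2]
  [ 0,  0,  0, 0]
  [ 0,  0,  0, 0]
λ = 0: alg = 4, geom = 3

Step 1 — factor the characteristic polynomial to read off the algebraic multiplicities:
  χ_A(x) = x^4

Step 2 — compute geometric multiplicities via the rank-nullity identity g(λ) = n − rank(A − λI):
  rank(A − (0)·I) = 1, so dim ker(A − (0)·I) = n − 1 = 3

Summary:
  λ = 0: algebraic multiplicity = 4, geometric multiplicity = 3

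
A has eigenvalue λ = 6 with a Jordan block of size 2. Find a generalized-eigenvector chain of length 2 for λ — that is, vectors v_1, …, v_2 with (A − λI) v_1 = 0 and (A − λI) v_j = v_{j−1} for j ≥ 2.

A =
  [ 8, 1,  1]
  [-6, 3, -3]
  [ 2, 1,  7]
A Jordan chain for λ = 6 of length 2:
v_1 = (2, -6, 2)ᵀ
v_2 = (1, 0, 0)ᵀ

Let N = A − (6)·I. We want v_2 with N^2 v_2 = 0 but N^1 v_2 ≠ 0; then v_{j-1} := N · v_j for j = 2, …, 2.

Pick v_2 = (1, 0, 0)ᵀ.
Then v_1 = N · v_2 = (2, -6, 2)ᵀ.

Sanity check: (A − (6)·I) v_1 = (0, 0, 0)ᵀ = 0. ✓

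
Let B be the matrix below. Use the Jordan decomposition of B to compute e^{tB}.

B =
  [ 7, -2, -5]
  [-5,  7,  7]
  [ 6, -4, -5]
e^{tB} =
  [-2*t^2*exp(3*t) + 4*t*exp(3*t) + exp(3*t), 2*t^2*exp(3*t) - 2*t*exp(3*t), 3*t^2*exp(3*t) - 5*t*exp(3*t)]
  [t^2*exp(3*t) - 5*t*exp(3*t), -t^2*exp(3*t) + 4*t*exp(3*t) + exp(3*t), -3*t^2*exp(3*t)/2 + 7*t*exp(3*t)]
  [-2*t^2*exp(3*t) + 6*t*exp(3*t), 2*t^2*exp(3*t) - 4*t*exp(3*t), 3*t^2*exp(3*t) - 8*t*exp(3*t) + exp(3*t)]

Strategy: write B = P · J · P⁻¹ where J is a Jordan canonical form, so e^{tB} = P · e^{tJ} · P⁻¹, and e^{tJ} can be computed block-by-block.

B has Jordan form
J =
  [3, 1, 0]
  [0, 3, 1]
  [0, 0, 3]
(up to reordering of blocks).

Per-block formulas:
  For a 3×3 Jordan block J_3(3): exp(t · J_3(3)) = e^(3t)·(I + t·N + (t^2/2)·N^2), where N is the 3×3 nilpotent shift.

After assembling e^{tJ} and conjugating by P, we get:

e^{tB} =
  [-2*t^2*exp(3*t) + 4*t*exp(3*t) + exp(3*t), 2*t^2*exp(3*t) - 2*t*exp(3*t), 3*t^2*exp(3*t) - 5*t*exp(3*t)]
  [t^2*exp(3*t) - 5*t*exp(3*t), -t^2*exp(3*t) + 4*t*exp(3*t) + exp(3*t), -3*t^2*exp(3*t)/2 + 7*t*exp(3*t)]
  [-2*t^2*exp(3*t) + 6*t*exp(3*t), 2*t^2*exp(3*t) - 4*t*exp(3*t), 3*t^2*exp(3*t) - 8*t*exp(3*t) + exp(3*t)]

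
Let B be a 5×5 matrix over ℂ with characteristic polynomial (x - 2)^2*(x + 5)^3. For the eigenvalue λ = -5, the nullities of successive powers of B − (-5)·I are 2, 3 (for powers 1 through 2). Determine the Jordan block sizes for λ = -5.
Block sizes for λ = -5: [2, 1]

From the dimensions of kernels of powers, the number of Jordan blocks of size at least j is d_j − d_{j−1} where d_j = dim ker(N^j) (with d_0 = 0). Computing the differences gives [2, 1].
The number of blocks of size exactly k is (#blocks of size ≥ k) − (#blocks of size ≥ k + 1), so the partition is: 1 block(s) of size 1, 1 block(s) of size 2.
In nonincreasing order the block sizes are [2, 1].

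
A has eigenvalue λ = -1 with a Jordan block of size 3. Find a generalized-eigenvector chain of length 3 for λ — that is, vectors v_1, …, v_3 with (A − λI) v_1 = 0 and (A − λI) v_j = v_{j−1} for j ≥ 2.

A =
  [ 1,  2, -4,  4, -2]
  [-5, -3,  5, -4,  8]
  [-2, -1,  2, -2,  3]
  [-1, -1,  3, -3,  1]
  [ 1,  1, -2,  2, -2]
A Jordan chain for λ = -1 of length 3:
v_1 = (-4, 2, 0, 0, -2)ᵀ
v_2 = (2, -5, -2, -1, 1)ᵀ
v_3 = (1, 0, 0, 0, 0)ᵀ

Let N = A − (-1)·I. We want v_3 with N^3 v_3 = 0 but N^2 v_3 ≠ 0; then v_{j-1} := N · v_j for j = 3, …, 2.

Pick v_3 = (1, 0, 0, 0, 0)ᵀ.
Then v_2 = N · v_3 = (2, -5, -2, -1, 1)ᵀ.
Then v_1 = N · v_2 = (-4, 2, 0, 0, -2)ᵀ.

Sanity check: (A − (-1)·I) v_1 = (0, 0, 0, 0, 0)ᵀ = 0. ✓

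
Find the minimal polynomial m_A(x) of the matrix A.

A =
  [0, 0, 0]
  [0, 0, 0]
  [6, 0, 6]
x^2 - 6*x

The characteristic polynomial is χ_A(x) = x^2*(x - 6), so the eigenvalues are known. The minimal polynomial is
  m_A(x) = Π_λ (x − λ)^{k_λ}
where k_λ is the size of the *largest* Jordan block for λ (equivalently, the smallest k with (A − λI)^k v = 0 for every generalised eigenvector v of λ).

  λ = 0: largest Jordan block has size 1, contributing (x − 0)
  λ = 6: largest Jordan block has size 1, contributing (x − 6)

So m_A(x) = x*(x - 6) = x^2 - 6*x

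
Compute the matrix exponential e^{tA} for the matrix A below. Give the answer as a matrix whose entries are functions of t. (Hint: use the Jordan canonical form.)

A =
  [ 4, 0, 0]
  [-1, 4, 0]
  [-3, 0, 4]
e^{tA} =
  [exp(4*t), 0, 0]
  [-t*exp(4*t), exp(4*t), 0]
  [-3*t*exp(4*t), 0, exp(4*t)]

Strategy: write A = P · J · P⁻¹ where J is a Jordan canonical form, so e^{tA} = P · e^{tJ} · P⁻¹, and e^{tJ} can be computed block-by-block.

A has Jordan form
J =
  [4, 1, 0]
  [0, 4, 0]
  [0, 0, 4]
(up to reordering of blocks).

Per-block formulas:
  For a 1×1 block at λ = 4: exp(t · [4]) = [e^(4t)].
  For a 2×2 Jordan block J_2(4): exp(t · J_2(4)) = e^(4t)·(I + t·N), where N is the 2×2 nilpotent shift.

After assembling e^{tJ} and conjugating by P, we get:

e^{tA} =
  [exp(4*t), 0, 0]
  [-t*exp(4*t), exp(4*t), 0]
  [-3*t*exp(4*t), 0, exp(4*t)]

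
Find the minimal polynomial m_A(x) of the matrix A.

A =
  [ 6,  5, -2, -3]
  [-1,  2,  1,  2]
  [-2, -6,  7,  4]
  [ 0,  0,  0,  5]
x^3 - 15*x^2 + 75*x - 125

The characteristic polynomial is χ_A(x) = (x - 5)^4, so the eigenvalues are known. The minimal polynomial is
  m_A(x) = Π_λ (x − λ)^{k_λ}
where k_λ is the size of the *largest* Jordan block for λ (equivalently, the smallest k with (A − λI)^k v = 0 for every generalised eigenvector v of λ).

  λ = 5: largest Jordan block has size 3, contributing (x − 5)^3

So m_A(x) = (x - 5)^3 = x^3 - 15*x^2 + 75*x - 125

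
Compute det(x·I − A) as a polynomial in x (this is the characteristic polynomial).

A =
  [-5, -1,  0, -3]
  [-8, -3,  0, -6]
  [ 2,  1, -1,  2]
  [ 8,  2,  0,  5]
x^4 + 4*x^3 + 6*x^2 + 4*x + 1

Expanding det(x·I − A) (e.g. by cofactor expansion or by noting that A is similar to its Jordan form J, which has the same characteristic polynomial as A) gives
  χ_A(x) = x^4 + 4*x^3 + 6*x^2 + 4*x + 1
which factors as (x + 1)^4. The eigenvalues (with algebraic multiplicities) are λ = -1 with multiplicity 4.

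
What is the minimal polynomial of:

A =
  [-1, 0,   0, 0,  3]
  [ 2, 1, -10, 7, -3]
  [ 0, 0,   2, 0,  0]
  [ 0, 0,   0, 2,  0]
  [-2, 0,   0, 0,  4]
x^2 - 3*x + 2

The characteristic polynomial is χ_A(x) = (x - 2)^3*(x - 1)^2, so the eigenvalues are known. The minimal polynomial is
  m_A(x) = Π_λ (x − λ)^{k_λ}
where k_λ is the size of the *largest* Jordan block for λ (equivalently, the smallest k with (A − λI)^k v = 0 for every generalised eigenvector v of λ).

  λ = 1: largest Jordan block has size 1, contributing (x − 1)
  λ = 2: largest Jordan block has size 1, contributing (x − 2)

So m_A(x) = (x - 2)*(x - 1) = x^2 - 3*x + 2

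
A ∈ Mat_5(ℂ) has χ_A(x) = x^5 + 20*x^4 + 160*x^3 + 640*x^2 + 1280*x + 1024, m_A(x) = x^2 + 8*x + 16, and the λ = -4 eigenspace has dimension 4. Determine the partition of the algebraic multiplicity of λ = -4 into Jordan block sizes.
Block sizes for λ = -4: [2, 1, 1, 1]

Step 1 — from the characteristic polynomial, algebraic multiplicity of λ = -4 is 5. From dim ker(A − (-4)·I) = 4, there are exactly 4 Jordan blocks for λ = -4.
Step 2 — from the minimal polynomial, the factor (x + 4)^2 tells us the largest block for λ = -4 has size 2.
Step 3 — with total size 5, 4 blocks, and largest block 2, the block sizes (in nonincreasing order) are [2, 1, 1, 1].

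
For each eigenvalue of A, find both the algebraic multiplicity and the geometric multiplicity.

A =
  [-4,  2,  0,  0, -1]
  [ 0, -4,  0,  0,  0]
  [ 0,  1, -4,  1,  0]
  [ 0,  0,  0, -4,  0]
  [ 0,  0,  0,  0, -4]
λ = -4: alg = 5, geom = 3

Step 1 — factor the characteristic polynomial to read off the algebraic multiplicities:
  χ_A(x) = (x + 4)^5

Step 2 — compute geometric multiplicities via the rank-nullity identity g(λ) = n − rank(A − λI):
  rank(A − (-4)·I) = 2, so dim ker(A − (-4)·I) = n − 2 = 3

Summary:
  λ = -4: algebraic multiplicity = 5, geometric multiplicity = 3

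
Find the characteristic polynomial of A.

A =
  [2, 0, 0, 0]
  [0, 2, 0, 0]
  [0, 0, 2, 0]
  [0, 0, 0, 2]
x^4 - 8*x^3 + 24*x^2 - 32*x + 16

Expanding det(x·I − A) (e.g. by cofactor expansion or by noting that A is similar to its Jordan form J, which has the same characteristic polynomial as A) gives
  χ_A(x) = x^4 - 8*x^3 + 24*x^2 - 32*x + 16
which factors as (x - 2)^4. The eigenvalues (with algebraic multiplicities) are λ = 2 with multiplicity 4.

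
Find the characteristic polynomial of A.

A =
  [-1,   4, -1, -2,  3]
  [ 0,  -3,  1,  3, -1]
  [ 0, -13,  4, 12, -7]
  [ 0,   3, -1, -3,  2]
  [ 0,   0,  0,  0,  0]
x^5 + 3*x^4 + 3*x^3 + x^2

Expanding det(x·I − A) (e.g. by cofactor expansion or by noting that A is similar to its Jordan form J, which has the same characteristic polynomial as A) gives
  χ_A(x) = x^5 + 3*x^4 + 3*x^3 + x^2
which factors as x^2*(x + 1)^3. The eigenvalues (with algebraic multiplicities) are λ = -1 with multiplicity 3, λ = 0 with multiplicity 2.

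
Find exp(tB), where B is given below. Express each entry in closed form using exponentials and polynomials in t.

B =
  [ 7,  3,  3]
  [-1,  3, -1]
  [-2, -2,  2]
e^{tB} =
  [3*t*exp(4*t) + exp(4*t), 3*t*exp(4*t), 3*t*exp(4*t)]
  [-t*exp(4*t), -t*exp(4*t) + exp(4*t), -t*exp(4*t)]
  [-2*t*exp(4*t), -2*t*exp(4*t), -2*t*exp(4*t) + exp(4*t)]

Strategy: write B = P · J · P⁻¹ where J is a Jordan canonical form, so e^{tB} = P · e^{tJ} · P⁻¹, and e^{tJ} can be computed block-by-block.

B has Jordan form
J =
  [4, 1, 0]
  [0, 4, 0]
  [0, 0, 4]
(up to reordering of blocks).

Per-block formulas:
  For a 1×1 block at λ = 4: exp(t · [4]) = [e^(4t)].
  For a 2×2 Jordan block J_2(4): exp(t · J_2(4)) = e^(4t)·(I + t·N), where N is the 2×2 nilpotent shift.

After assembling e^{tJ} and conjugating by P, we get:

e^{tB} =
  [3*t*exp(4*t) + exp(4*t), 3*t*exp(4*t), 3*t*exp(4*t)]
  [-t*exp(4*t), -t*exp(4*t) + exp(4*t), -t*exp(4*t)]
  [-2*t*exp(4*t), -2*t*exp(4*t), -2*t*exp(4*t) + exp(4*t)]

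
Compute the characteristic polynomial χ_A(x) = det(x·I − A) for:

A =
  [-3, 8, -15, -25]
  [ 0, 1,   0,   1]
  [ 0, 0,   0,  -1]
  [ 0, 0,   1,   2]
x^4 - 6*x^2 + 8*x - 3

Expanding det(x·I − A) (e.g. by cofactor expansion or by noting that A is similar to its Jordan form J, which has the same characteristic polynomial as A) gives
  χ_A(x) = x^4 - 6*x^2 + 8*x - 3
which factors as (x - 1)^3*(x + 3). The eigenvalues (with algebraic multiplicities) are λ = -3 with multiplicity 1, λ = 1 with multiplicity 3.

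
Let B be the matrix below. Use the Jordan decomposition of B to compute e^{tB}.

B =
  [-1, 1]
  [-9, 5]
e^{tB} =
  [-3*t*exp(2*t) + exp(2*t), t*exp(2*t)]
  [-9*t*exp(2*t), 3*t*exp(2*t) + exp(2*t)]

Strategy: write B = P · J · P⁻¹ where J is a Jordan canonical form, so e^{tB} = P · e^{tJ} · P⁻¹, and e^{tJ} can be computed block-by-block.

B has Jordan form
J =
  [2, 1]
  [0, 2]
(up to reordering of blocks).

Per-block formulas:
  For a 2×2 Jordan block J_2(2): exp(t · J_2(2)) = e^(2t)·(I + t·N), where N is the 2×2 nilpotent shift.

After assembling e^{tJ} and conjugating by P, we get:

e^{tB} =
  [-3*t*exp(2*t) + exp(2*t), t*exp(2*t)]
  [-9*t*exp(2*t), 3*t*exp(2*t) + exp(2*t)]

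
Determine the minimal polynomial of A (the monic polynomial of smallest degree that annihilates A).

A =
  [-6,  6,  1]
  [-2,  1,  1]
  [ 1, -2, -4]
x^3 + 9*x^2 + 27*x + 27

The characteristic polynomial is χ_A(x) = (x + 3)^3, so the eigenvalues are known. The minimal polynomial is
  m_A(x) = Π_λ (x − λ)^{k_λ}
where k_λ is the size of the *largest* Jordan block for λ (equivalently, the smallest k with (A − λI)^k v = 0 for every generalised eigenvector v of λ).

  λ = -3: largest Jordan block has size 3, contributing (x + 3)^3

So m_A(x) = (x + 3)^3 = x^3 + 9*x^2 + 27*x + 27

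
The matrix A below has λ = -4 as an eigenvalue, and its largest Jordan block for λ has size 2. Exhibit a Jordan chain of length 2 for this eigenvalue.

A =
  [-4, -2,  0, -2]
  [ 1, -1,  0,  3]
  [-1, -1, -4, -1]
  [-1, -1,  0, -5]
A Jordan chain for λ = -4 of length 2:
v_1 = (0, 1, -1, -1)ᵀ
v_2 = (1, 0, 0, 0)ᵀ

Let N = A − (-4)·I. We want v_2 with N^2 v_2 = 0 but N^1 v_2 ≠ 0; then v_{j-1} := N · v_j for j = 2, …, 2.

Pick v_2 = (1, 0, 0, 0)ᵀ.
Then v_1 = N · v_2 = (0, 1, -1, -1)ᵀ.

Sanity check: (A − (-4)·I) v_1 = (0, 0, 0, 0)ᵀ = 0. ✓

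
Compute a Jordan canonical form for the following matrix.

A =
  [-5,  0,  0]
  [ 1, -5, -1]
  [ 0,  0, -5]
J_2(-5) ⊕ J_1(-5)

The characteristic polynomial is
  det(x·I − A) = x^3 + 15*x^2 + 75*x + 125 = (x + 5)^3

Eigenvalues and multiplicities (the geometric multiplicity of λ is n − rank(A − λI), which equals the number of Jordan blocks for λ):
  λ = -5: algebraic multiplicity = 3, geometric multiplicity = 2

Determining the block sizes for each eigenvalue:
  λ = -5: 2 blocks summing to 3 forces exactly one block of size 2 and the rest size 1 → block sizes [2, 1]

Assembling the blocks gives a Jordan form
J =
  [-5,  1,  0]
  [ 0, -5,  0]
  [ 0,  0, -5]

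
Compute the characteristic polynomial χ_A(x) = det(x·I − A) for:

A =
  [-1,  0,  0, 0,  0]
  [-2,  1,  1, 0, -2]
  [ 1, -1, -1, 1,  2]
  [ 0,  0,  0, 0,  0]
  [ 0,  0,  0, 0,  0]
x^5 + x^4

Expanding det(x·I − A) (e.g. by cofactor expansion or by noting that A is similar to its Jordan form J, which has the same characteristic polynomial as A) gives
  χ_A(x) = x^5 + x^4
which factors as x^4*(x + 1). The eigenvalues (with algebraic multiplicities) are λ = -1 with multiplicity 1, λ = 0 with multiplicity 4.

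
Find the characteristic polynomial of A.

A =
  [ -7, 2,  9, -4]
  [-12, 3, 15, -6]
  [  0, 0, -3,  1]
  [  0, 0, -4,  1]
x^4 + 6*x^3 + 12*x^2 + 10*x + 3

Expanding det(x·I − A) (e.g. by cofactor expansion or by noting that A is similar to its Jordan form J, which has the same characteristic polynomial as A) gives
  χ_A(x) = x^4 + 6*x^3 + 12*x^2 + 10*x + 3
which factors as (x + 1)^3*(x + 3). The eigenvalues (with algebraic multiplicities) are λ = -3 with multiplicity 1, λ = -1 with multiplicity 3.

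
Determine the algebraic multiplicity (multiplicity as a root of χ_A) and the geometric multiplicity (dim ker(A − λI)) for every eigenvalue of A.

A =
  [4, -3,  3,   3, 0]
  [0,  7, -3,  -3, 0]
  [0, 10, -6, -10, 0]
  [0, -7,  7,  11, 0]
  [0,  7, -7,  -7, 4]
λ = 4: alg = 5, geom = 4

Step 1 — factor the characteristic polynomial to read off the algebraic multiplicities:
  χ_A(x) = (x - 4)^5

Step 2 — compute geometric multiplicities via the rank-nullity identity g(λ) = n − rank(A − λI):
  rank(A − (4)·I) = 1, so dim ker(A − (4)·I) = n − 1 = 4

Summary:
  λ = 4: algebraic multiplicity = 5, geometric multiplicity = 4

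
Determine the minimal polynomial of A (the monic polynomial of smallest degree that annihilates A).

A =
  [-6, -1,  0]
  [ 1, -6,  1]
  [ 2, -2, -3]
x^3 + 15*x^2 + 75*x + 125

The characteristic polynomial is χ_A(x) = (x + 5)^3, so the eigenvalues are known. The minimal polynomial is
  m_A(x) = Π_λ (x − λ)^{k_λ}
where k_λ is the size of the *largest* Jordan block for λ (equivalently, the smallest k with (A − λI)^k v = 0 for every generalised eigenvector v of λ).

  λ = -5: largest Jordan block has size 3, contributing (x + 5)^3

So m_A(x) = (x + 5)^3 = x^3 + 15*x^2 + 75*x + 125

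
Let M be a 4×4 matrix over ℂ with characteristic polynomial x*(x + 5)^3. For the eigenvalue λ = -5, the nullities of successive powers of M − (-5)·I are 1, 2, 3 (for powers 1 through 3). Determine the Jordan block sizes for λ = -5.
Block sizes for λ = -5: [3]

From the dimensions of kernels of powers, the number of Jordan blocks of size at least j is d_j − d_{j−1} where d_j = dim ker(N^j) (with d_0 = 0). Computing the differences gives [1, 1, 1].
The number of blocks of size exactly k is (#blocks of size ≥ k) − (#blocks of size ≥ k + 1), so the partition is: 1 block(s) of size 3.
In nonincreasing order the block sizes are [3].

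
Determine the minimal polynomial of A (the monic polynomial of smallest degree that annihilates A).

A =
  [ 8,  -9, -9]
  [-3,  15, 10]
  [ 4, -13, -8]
x^3 - 15*x^2 + 75*x - 125

The characteristic polynomial is χ_A(x) = (x - 5)^3, so the eigenvalues are known. The minimal polynomial is
  m_A(x) = Π_λ (x − λ)^{k_λ}
where k_λ is the size of the *largest* Jordan block for λ (equivalently, the smallest k with (A − λI)^k v = 0 for every generalised eigenvector v of λ).

  λ = 5: largest Jordan block has size 3, contributing (x − 5)^3

So m_A(x) = (x - 5)^3 = x^3 - 15*x^2 + 75*x - 125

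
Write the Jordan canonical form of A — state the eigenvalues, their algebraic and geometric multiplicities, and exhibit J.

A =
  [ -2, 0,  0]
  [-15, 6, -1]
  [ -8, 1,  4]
J_1(-2) ⊕ J_2(5)

The characteristic polynomial is
  det(x·I − A) = x^3 - 8*x^2 + 5*x + 50 = (x - 5)^2*(x + 2)

Eigenvalues and multiplicities (the geometric multiplicity of λ is n − rank(A − λI), which equals the number of Jordan blocks for λ):
  λ = -2: algebraic multiplicity = 1, geometric multiplicity = 1
  λ = 5: algebraic multiplicity = 2, geometric multiplicity = 1

Determining the block sizes for each eigenvalue:
  λ = -2: one block (gm = 1), so the single block has size am = 1 → block sizes [1]
  λ = 5: one block (gm = 1), so the single block has size am = 2 → block sizes [2]

Assembling the blocks gives a Jordan form
J =
  [-2, 0, 0]
  [ 0, 5, 1]
  [ 0, 0, 5]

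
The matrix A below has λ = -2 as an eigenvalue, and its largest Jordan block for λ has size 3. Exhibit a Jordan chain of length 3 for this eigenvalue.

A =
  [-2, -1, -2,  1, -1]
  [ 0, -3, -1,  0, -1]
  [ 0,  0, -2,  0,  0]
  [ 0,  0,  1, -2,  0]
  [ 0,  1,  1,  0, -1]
A Jordan chain for λ = -2 of length 3:
v_1 = (1, 0, 0, 0, 0)ᵀ
v_2 = (-2, -1, 0, 1, 1)ᵀ
v_3 = (0, 0, 1, 0, 0)ᵀ

Let N = A − (-2)·I. We want v_3 with N^3 v_3 = 0 but N^2 v_3 ≠ 0; then v_{j-1} := N · v_j for j = 3, …, 2.

Pick v_3 = (0, 0, 1, 0, 0)ᵀ.
Then v_2 = N · v_3 = (-2, -1, 0, 1, 1)ᵀ.
Then v_1 = N · v_2 = (1, 0, 0, 0, 0)ᵀ.

Sanity check: (A − (-2)·I) v_1 = (0, 0, 0, 0, 0)ᵀ = 0. ✓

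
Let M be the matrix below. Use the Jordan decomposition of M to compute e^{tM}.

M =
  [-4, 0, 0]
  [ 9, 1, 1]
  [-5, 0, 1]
e^{tM} =
  [exp(-4*t), 0, 0]
  [-t*exp(t) + 2*exp(t) - 2*exp(-4*t), exp(t), t*exp(t)]
  [-exp(t) + exp(-4*t), 0, exp(t)]

Strategy: write M = P · J · P⁻¹ where J is a Jordan canonical form, so e^{tM} = P · e^{tJ} · P⁻¹, and e^{tJ} can be computed block-by-block.

M has Jordan form
J =
  [-4, 0, 0]
  [ 0, 1, 1]
  [ 0, 0, 1]
(up to reordering of blocks).

Per-block formulas:
  For a 2×2 Jordan block J_2(1): exp(t · J_2(1)) = e^(1t)·(I + t·N), where N is the 2×2 nilpotent shift.
  For a 1×1 block at λ = -4: exp(t · [-4]) = [e^(-4t)].

After assembling e^{tJ} and conjugating by P, we get:

e^{tM} =
  [exp(-4*t), 0, 0]
  [-t*exp(t) + 2*exp(t) - 2*exp(-4*t), exp(t), t*exp(t)]
  [-exp(t) + exp(-4*t), 0, exp(t)]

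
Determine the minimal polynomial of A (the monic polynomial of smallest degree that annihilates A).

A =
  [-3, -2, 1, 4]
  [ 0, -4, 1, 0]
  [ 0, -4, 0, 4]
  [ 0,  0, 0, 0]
x^4 + 7*x^3 + 16*x^2 + 12*x

The characteristic polynomial is χ_A(x) = x*(x + 2)^2*(x + 3), so the eigenvalues are known. The minimal polynomial is
  m_A(x) = Π_λ (x − λ)^{k_λ}
where k_λ is the size of the *largest* Jordan block for λ (equivalently, the smallest k with (A − λI)^k v = 0 for every generalised eigenvector v of λ).

  λ = -3: largest Jordan block has size 1, contributing (x + 3)
  λ = -2: largest Jordan block has size 2, contributing (x + 2)^2
  λ = 0: largest Jordan block has size 1, contributing (x − 0)

So m_A(x) = x*(x + 2)^2*(x + 3) = x^4 + 7*x^3 + 16*x^2 + 12*x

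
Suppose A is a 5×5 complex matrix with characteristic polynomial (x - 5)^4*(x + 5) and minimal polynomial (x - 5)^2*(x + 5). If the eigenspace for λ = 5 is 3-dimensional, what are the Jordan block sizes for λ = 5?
Block sizes for λ = 5: [2, 1, 1]

Step 1 — from the characteristic polynomial, algebraic multiplicity of λ = 5 is 4. From dim ker(A − (5)·I) = 3, there are exactly 3 Jordan blocks for λ = 5.
Step 2 — from the minimal polynomial, the factor (x − 5)^2 tells us the largest block for λ = 5 has size 2.
Step 3 — with total size 4, 3 blocks, and largest block 2, the block sizes (in nonincreasing order) are [2, 1, 1].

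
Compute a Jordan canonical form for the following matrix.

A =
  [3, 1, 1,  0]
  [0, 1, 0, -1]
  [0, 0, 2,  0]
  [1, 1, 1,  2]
J_3(2) ⊕ J_1(2)

The characteristic polynomial is
  det(x·I − A) = x^4 - 8*x^3 + 24*x^2 - 32*x + 16 = (x - 2)^4

Eigenvalues and multiplicities (the geometric multiplicity of λ is n − rank(A − λI), which equals the number of Jordan blocks for λ):
  λ = 2: algebraic multiplicity = 4, geometric multiplicity = 2

Determining the block sizes for each eigenvalue:
  λ = 2: with am = 4 and gm = 2, the partition is not yet determined (e.g. several partitions of 4 into 2 parts exist). Let N = A − (2)·I. Computing rank(N^1) = 2, rank(N^2) = 1, rank(N^3) = 0; the number of blocks of size ≥ j is rank(N^{j−1}) − rank(N^j), giving [2, 1, 1]. So we have 1 block(s) of size 3, 1 block(s) of size 1 → block sizes [3, 1]

Assembling the blocks gives a Jordan form
J =
  [2, 1, 0, 0]
  [0, 2, 1, 0]
  [0, 0, 2, 0]
  [0, 0, 0, 2]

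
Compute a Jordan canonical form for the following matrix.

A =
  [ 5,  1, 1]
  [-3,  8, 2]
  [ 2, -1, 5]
J_3(6)

The characteristic polynomial is
  det(x·I − A) = x^3 - 18*x^2 + 108*x - 216 = (x - 6)^3

Eigenvalues and multiplicities (the geometric multiplicity of λ is n − rank(A − λI), which equals the number of Jordan blocks for λ):
  λ = 6: algebraic multiplicity = 3, geometric multiplicity = 1

Determining the block sizes for each eigenvalue:
  λ = 6: one block (gm = 1), so the single block has size am = 3 → block sizes [3]

Assembling the blocks gives a Jordan form
J =
  [6, 1, 0]
  [0, 6, 1]
  [0, 0, 6]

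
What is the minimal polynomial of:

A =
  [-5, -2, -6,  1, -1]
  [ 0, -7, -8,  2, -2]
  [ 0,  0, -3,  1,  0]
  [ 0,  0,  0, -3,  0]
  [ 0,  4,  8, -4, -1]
x^4 + 16*x^3 + 94*x^2 + 240*x + 225

The characteristic polynomial is χ_A(x) = (x + 3)^3*(x + 5)^2, so the eigenvalues are known. The minimal polynomial is
  m_A(x) = Π_λ (x − λ)^{k_λ}
where k_λ is the size of the *largest* Jordan block for λ (equivalently, the smallest k with (A − λI)^k v = 0 for every generalised eigenvector v of λ).

  λ = -5: largest Jordan block has size 2, contributing (x + 5)^2
  λ = -3: largest Jordan block has size 2, contributing (x + 3)^2

So m_A(x) = (x + 3)^2*(x + 5)^2 = x^4 + 16*x^3 + 94*x^2 + 240*x + 225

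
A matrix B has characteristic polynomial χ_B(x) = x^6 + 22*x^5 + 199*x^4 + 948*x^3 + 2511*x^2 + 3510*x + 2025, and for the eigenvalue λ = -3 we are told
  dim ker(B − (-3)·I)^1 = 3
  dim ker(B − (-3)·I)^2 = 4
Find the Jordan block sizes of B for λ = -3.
Block sizes for λ = -3: [2, 1, 1]

From the dimensions of kernels of powers, the number of Jordan blocks of size at least j is d_j − d_{j−1} where d_j = dim ker(N^j) (with d_0 = 0). Computing the differences gives [3, 1].
The number of blocks of size exactly k is (#blocks of size ≥ k) − (#blocks of size ≥ k + 1), so the partition is: 2 block(s) of size 1, 1 block(s) of size 2.
In nonincreasing order the block sizes are [2, 1, 1].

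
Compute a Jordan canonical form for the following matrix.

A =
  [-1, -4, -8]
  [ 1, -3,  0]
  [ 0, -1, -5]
J_3(-3)

The characteristic polynomial is
  det(x·I − A) = x^3 + 9*x^2 + 27*x + 27 = (x + 3)^3

Eigenvalues and multiplicities (the geometric multiplicity of λ is n − rank(A − λI), which equals the number of Jordan blocks for λ):
  λ = -3: algebraic multiplicity = 3, geometric multiplicity = 1

Determining the block sizes for each eigenvalue:
  λ = -3: one block (gm = 1), so the single block has size am = 3 → block sizes [3]

Assembling the blocks gives a Jordan form
J =
  [-3,  1,  0]
  [ 0, -3,  1]
  [ 0,  0, -3]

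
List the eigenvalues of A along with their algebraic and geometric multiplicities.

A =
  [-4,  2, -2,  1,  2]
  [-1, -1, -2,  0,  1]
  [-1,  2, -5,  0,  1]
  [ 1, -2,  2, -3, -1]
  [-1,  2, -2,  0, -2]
λ = -3: alg = 5, geom = 3

Step 1 — factor the characteristic polynomial to read off the algebraic multiplicities:
  χ_A(x) = (x + 3)^5

Step 2 — compute geometric multiplicities via the rank-nullity identity g(λ) = n − rank(A − λI):
  rank(A − (-3)·I) = 2, so dim ker(A − (-3)·I) = n − 2 = 3

Summary:
  λ = -3: algebraic multiplicity = 5, geometric multiplicity = 3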